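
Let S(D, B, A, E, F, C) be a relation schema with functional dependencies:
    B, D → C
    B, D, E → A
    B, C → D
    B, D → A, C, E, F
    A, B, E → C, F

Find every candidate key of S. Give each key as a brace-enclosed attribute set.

{A, B, E}, {B, C}, {B, D}

{B} never appears on the right of any FD, so every key must include it.
{B, C}⁺ = {A, B, C, D, E, F} — all of the relation — so {B, C} is a candidate key.
{B, D}⁺ = {A, B, C, D, E, F} — all of the relation — so {B, D} is a candidate key.
{A, B, E}⁺ = {A, B, C, D, E, F} — all of the relation — so {A, B, E} is a candidate key.
No proper subset of any of these is a key, and no other minimal superkey exists.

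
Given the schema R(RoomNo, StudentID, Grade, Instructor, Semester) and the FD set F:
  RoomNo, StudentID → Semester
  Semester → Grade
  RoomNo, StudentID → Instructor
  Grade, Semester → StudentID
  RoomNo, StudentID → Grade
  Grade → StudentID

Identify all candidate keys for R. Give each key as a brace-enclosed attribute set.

{Grade, RoomNo}, {RoomNo, Semester}, {RoomNo, StudentID}

{RoomNo} never appears on the right of any FD, so every key must include it.
{Grade, RoomNo}⁺ = {Grade, Instructor, RoomNo, Semester, StudentID} — all of the relation — so {Grade, RoomNo} is a candidate key.
{RoomNo, Semester}⁺ = {Grade, Instructor, RoomNo, Semester, StudentID} — all of the relation — so {RoomNo, Semester} is a candidate key.
{RoomNo, StudentID}⁺ = {Grade, Instructor, RoomNo, Semester, StudentID} — all of the relation — so {RoomNo, StudentID} is a candidate key.
No proper subset of any of these is a key, and no other minimal superkey exists.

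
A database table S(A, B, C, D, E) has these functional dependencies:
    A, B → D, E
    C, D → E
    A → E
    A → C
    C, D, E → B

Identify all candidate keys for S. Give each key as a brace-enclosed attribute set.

{A} never appears on the right of any FD, so every key must include it.
{A, B} is a candidate key since {A, B}⁺ = {A, B, C, D, E} covers every attribute.
{A, D} is a candidate key since {A, D}⁺ = {A, B, C, D, E} covers every attribute.
No proper subset of any of these is a key, and no other minimal superkey exists.

{A, B}, {A, D}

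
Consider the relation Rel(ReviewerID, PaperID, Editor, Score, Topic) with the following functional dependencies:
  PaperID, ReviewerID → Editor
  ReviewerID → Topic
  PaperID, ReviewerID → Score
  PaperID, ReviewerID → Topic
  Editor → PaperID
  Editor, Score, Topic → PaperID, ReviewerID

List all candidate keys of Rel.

{Editor, ReviewerID}⁺ = {Editor, PaperID, ReviewerID, Score, Topic} — all of the relation — so {Editor, ReviewerID} is a candidate key.
{PaperID, ReviewerID}⁺ = {Editor, PaperID, ReviewerID, Score, Topic} — all of the relation — so {PaperID, ReviewerID} is a candidate key.
{Editor, Score, Topic}⁺ = {Editor, PaperID, ReviewerID, Score, Topic} — all of the relation — so {Editor, Score, Topic} is a candidate key.
Any other superkey properly contains one of these, so there are no further candidate keys.

{Editor, ReviewerID}, {Editor, Score, Topic}, {PaperID, ReviewerID}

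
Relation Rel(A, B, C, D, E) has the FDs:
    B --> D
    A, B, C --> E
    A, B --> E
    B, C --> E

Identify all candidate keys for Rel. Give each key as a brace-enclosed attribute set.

{A, B, C}

Attributes never on any right-hand side: {A, B, C} — every candidate key must contain all of them.
{A, B, C}⁺ = {A, B, C, D, E}, which is every attribute, so {A, B, C} is a candidate key.
Every other attribute set either contains this one or has a smaller closure.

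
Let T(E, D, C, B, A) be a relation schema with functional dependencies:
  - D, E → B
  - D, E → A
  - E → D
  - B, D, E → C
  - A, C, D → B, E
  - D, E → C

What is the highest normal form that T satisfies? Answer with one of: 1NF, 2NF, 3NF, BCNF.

BCNF

Candidate keys: {A, C, D}, {E}. Prime attributes: {A, C, D, E}.
The left-hand side of every FD is a superkey, so BCNF is satisfied.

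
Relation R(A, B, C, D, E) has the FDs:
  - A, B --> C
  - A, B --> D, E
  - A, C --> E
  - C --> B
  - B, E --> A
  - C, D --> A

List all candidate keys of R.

{A, B}, {A, C}, {B, E}, {C, D}, {C, E}

Closure of {A, B} is {A, B, C, D, E}, the whole schema; {A, B} is a candidate key.
Closure of {A, C} is {A, B, C, D, E}, the whole schema; {A, C} is a candidate key.
Closure of {B, E} is {A, B, C, D, E}, the whole schema; {B, E} is a candidate key.
Closure of {C, D} is {A, B, C, D, E}, the whole schema; {C, D} is a candidate key.
Closure of {C, E} is {A, B, C, D, E}, the whole schema; {C, E} is a candidate key.
These are minimal and exhaustive — every other superkey contains one of them.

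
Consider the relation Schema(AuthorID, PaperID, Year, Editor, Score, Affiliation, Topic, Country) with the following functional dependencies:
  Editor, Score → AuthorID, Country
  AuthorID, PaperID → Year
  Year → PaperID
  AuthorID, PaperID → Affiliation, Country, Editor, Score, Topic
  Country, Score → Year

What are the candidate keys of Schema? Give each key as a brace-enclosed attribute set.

{AuthorID, PaperID} is a candidate key since {AuthorID, PaperID}⁺ = {Affiliation, AuthorID, Country, Editor, PaperID, Score, Topic, Year} covers every attribute.
{AuthorID, Year} is a candidate key since {AuthorID, Year}⁺ = {Affiliation, AuthorID, Country, Editor, PaperID, Score, Topic, Year} covers every attribute.
{Editor, Score} is a candidate key since {Editor, Score}⁺ = {Affiliation, AuthorID, Country, Editor, PaperID, Score, Topic, Year} covers every attribute.
{AuthorID, Country, Score} is a candidate key since {AuthorID, Country, Score}⁺ = {Affiliation, AuthorID, Country, Editor, PaperID, Score, Topic, Year} covers every attribute.
These are minimal and exhaustive — every other superkey contains one of them.

{AuthorID, Country, Score}, {AuthorID, PaperID}, {AuthorID, Year}, {Editor, Score}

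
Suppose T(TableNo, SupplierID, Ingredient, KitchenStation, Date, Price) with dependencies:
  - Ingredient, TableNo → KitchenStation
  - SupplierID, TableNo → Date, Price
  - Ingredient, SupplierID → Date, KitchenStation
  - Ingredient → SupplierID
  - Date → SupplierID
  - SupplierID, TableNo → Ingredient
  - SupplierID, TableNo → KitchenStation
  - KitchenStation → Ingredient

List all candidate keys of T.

{TableNo} never appears on the right of any FD, so every key must include it.
{Date, TableNo}⁺ = {Date, Ingredient, KitchenStation, Price, SupplierID, TableNo} — all of the relation — so {Date, TableNo} is a candidate key.
{Ingredient, TableNo}⁺ = {Date, Ingredient, KitchenStation, Price, SupplierID, TableNo} — all of the relation — so {Ingredient, TableNo} is a candidate key.
{KitchenStation, TableNo}⁺ = {Date, Ingredient, KitchenStation, Price, SupplierID, TableNo} — all of the relation — so {KitchenStation, TableNo} is a candidate key.
{SupplierID, TableNo}⁺ = {Date, Ingredient, KitchenStation, Price, SupplierID, TableNo} — all of the relation — so {SupplierID, TableNo} is a candidate key.
No proper subset of any of these is a key, and no other minimal superkey exists.

{Date, TableNo}, {Ingredient, TableNo}, {KitchenStation, TableNo}, {SupplierID, TableNo}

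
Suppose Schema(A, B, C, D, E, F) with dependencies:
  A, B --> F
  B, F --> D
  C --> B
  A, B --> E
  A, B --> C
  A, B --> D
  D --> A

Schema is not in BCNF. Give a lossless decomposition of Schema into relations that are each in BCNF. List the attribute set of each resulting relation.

{A, D}; {B, C}; {C, D, E, F}

Candidate keys of the original relation: {A, B}, {A, C}, {B, D}, {B, F}, {C, D}, {C, F}.
In {A, B, C, D, E, F}, {C} is not a superkey ({C}⁺ restricted to this set is {B, C}), so split on C --> B into {B, C} and {A, C, D, E, F}.
{B, C} has no BCNF violation.
In {A, C, D, E, F}, {D} is not a superkey ({D}⁺ restricted to this set is {A, D}), so split on D --> A into {A, D} and {C, D, E, F}.
{A, D} has no BCNF violation.
{C, D, E, F} has no BCNF violation.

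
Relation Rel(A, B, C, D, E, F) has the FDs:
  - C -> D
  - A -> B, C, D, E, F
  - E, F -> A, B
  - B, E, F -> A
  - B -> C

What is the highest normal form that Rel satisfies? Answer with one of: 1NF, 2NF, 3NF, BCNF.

2NF

Candidate keys: {A}, {E, F}. Prime attributes: {A, E, F}.
For C -> D we have {C}⁺ = {C, D}; {C} is not a superkey, so BCNF fails.
C -> D determines the non-prime attribute {D} from a non-superkey — 3NF is violated.
No non-prime attribute depends on a proper subset of any candidate key, so 2NF holds.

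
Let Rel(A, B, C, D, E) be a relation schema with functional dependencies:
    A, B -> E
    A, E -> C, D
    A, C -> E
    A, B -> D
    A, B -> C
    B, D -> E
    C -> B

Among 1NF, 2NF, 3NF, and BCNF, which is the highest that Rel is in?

Candidate keys: {A, B}, {A, C}, {A, E}. Prime attributes: {A, B, C, E}.
B, D -> E: {B, D}⁺ = {B, D, E}, which is not all of the attributes, so the left side is not a superkey — BCNF is violated.
But every attribute on its right side ({E}) is prime, and the same holds for every other non-superkey FD, so 3NF still holds.

3NF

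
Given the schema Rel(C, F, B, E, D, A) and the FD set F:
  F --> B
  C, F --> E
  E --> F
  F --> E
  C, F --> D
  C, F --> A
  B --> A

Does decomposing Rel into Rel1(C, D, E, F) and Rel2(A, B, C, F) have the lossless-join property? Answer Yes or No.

Yes

Common attributes: {C, F}; their closure is {A, B, C, D, E, F}.
Rel1 is contained in that closure, so Rel1 ∩ Rel2 --> Rel1 holds and the join is lossless.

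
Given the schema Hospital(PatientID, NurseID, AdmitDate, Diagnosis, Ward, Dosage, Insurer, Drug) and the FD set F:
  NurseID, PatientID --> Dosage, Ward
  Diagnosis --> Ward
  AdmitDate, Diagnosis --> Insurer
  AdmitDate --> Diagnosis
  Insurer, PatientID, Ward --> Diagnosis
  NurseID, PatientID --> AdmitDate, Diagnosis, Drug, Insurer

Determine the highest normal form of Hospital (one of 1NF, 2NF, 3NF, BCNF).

Candidate key: {NurseID, PatientID}. Prime attributes: {NurseID, PatientID}.
Diagnosis --> Ward: {Diagnosis}⁺ = {Diagnosis, Ward}, which is not all of the attributes, so the left side is not a superkey — BCNF is violated.
Diagnosis --> Ward determines the non-prime attribute {Ward} from a non-superkey — 3NF is violated.
Checking every proper subset of each key, none determines a non-prime attribute — 2NF is satisfied.

2NF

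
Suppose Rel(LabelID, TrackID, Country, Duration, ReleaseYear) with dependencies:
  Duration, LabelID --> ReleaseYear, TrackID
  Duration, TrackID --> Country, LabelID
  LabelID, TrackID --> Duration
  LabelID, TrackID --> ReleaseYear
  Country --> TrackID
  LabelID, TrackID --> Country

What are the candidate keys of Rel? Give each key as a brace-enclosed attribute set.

Closure of {Country, Duration} is {Country, Duration, LabelID, ReleaseYear, TrackID}, the whole schema; {Country, Duration} is a candidate key.
Closure of {Country, LabelID} is {Country, Duration, LabelID, ReleaseYear, TrackID}, the whole schema; {Country, LabelID} is a candidate key.
Closure of {Duration, LabelID} is {Country, Duration, LabelID, ReleaseYear, TrackID}, the whole schema; {Duration, LabelID} is a candidate key.
Closure of {Duration, TrackID} is {Country, Duration, LabelID, ReleaseYear, TrackID}, the whole schema; {Duration, TrackID} is a candidate key.
Closure of {LabelID, TrackID} is {Country, Duration, LabelID, ReleaseYear, TrackID}, the whole schema; {LabelID, TrackID} is a candidate key.
These are minimal and exhaustive — every other superkey contains one of them.

{Country, Duration}, {Country, LabelID}, {Duration, LabelID}, {Duration, TrackID}, {LabelID, TrackID}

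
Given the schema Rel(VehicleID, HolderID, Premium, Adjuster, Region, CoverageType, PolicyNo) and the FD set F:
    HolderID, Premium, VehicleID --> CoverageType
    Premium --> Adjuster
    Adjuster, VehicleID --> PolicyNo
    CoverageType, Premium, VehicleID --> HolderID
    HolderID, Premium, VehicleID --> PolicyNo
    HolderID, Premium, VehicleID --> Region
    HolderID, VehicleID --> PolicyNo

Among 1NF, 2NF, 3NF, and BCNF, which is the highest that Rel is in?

1NF

Candidate keys: {CoverageType, Premium, VehicleID}, {HolderID, Premium, VehicleID}. Prime attributes: {CoverageType, HolderID, Premium, VehicleID}.
Premium --> Adjuster: {Premium}⁺ = {Adjuster, Premium}, which is not all of the attributes, so the left side is not a superkey — BCNF is violated.
Premium --> Adjuster determines the non-prime attribute {Adjuster} from a non-superkey — 3NF is violated.
Since {Premium} ⊂ {CoverageType, Premium, VehicleID} and {Premium}⁺ ⊇ {Adjuster} with {Adjuster} non-prime, there is a partial dependency; 2NF fails.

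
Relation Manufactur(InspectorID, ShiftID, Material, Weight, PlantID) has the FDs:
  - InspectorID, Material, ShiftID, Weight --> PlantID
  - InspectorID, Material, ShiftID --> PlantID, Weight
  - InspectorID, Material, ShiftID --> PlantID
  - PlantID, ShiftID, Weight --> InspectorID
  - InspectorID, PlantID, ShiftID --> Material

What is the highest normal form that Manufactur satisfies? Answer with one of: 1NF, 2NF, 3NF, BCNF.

BCNF

Candidate keys: {InspectorID, Material, ShiftID}, {InspectorID, PlantID, ShiftID}, {PlantID, ShiftID, Weight}. Prime attributes: {InspectorID, Material, PlantID, ShiftID, Weight}.
Each dependency's left side is a superkey — BCNF holds.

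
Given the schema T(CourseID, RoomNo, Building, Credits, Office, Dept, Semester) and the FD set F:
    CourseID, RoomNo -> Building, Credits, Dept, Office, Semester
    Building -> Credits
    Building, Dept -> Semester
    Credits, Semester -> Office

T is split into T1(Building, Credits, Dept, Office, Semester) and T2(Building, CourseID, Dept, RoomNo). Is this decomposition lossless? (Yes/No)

Yes

The shared attributes are {Building, Dept} and {Building, Dept}⁺ = {Building, Credits, Dept, Office, Semester}.
Since T1 ⊆ {Building, Credits, Dept, Office, Semester}, the intersection is a superkey of T1; the decomposition is lossless.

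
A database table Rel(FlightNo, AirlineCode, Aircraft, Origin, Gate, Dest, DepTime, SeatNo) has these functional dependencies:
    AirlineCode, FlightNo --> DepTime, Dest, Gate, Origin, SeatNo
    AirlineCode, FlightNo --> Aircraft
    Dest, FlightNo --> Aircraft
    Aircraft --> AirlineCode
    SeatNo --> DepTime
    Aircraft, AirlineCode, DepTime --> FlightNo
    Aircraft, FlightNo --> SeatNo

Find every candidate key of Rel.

{Aircraft, DepTime}⁺ = {Aircraft, AirlineCode, DepTime, Dest, FlightNo, Gate, Origin, SeatNo} — all of the relation — so {Aircraft, DepTime} is a candidate key.
{Aircraft, FlightNo}⁺ = {Aircraft, AirlineCode, DepTime, Dest, FlightNo, Gate, Origin, SeatNo} — all of the relation — so {Aircraft, FlightNo} is a candidate key.
{Aircraft, SeatNo}⁺ = {Aircraft, AirlineCode, DepTime, Dest, FlightNo, Gate, Origin, SeatNo} — all of the relation — so {Aircraft, SeatNo} is a candidate key.
{AirlineCode, FlightNo}⁺ = {Aircraft, AirlineCode, DepTime, Dest, FlightNo, Gate, Origin, SeatNo} — all of the relation — so {AirlineCode, FlightNo} is a candidate key.
{Dest, FlightNo}⁺ = {Aircraft, AirlineCode, DepTime, Dest, FlightNo, Gate, Origin, SeatNo} — all of the relation — so {Dest, FlightNo} is a candidate key.
These are minimal and exhaustive — every other superkey contains one of them.

{Aircraft, DepTime}, {Aircraft, FlightNo}, {Aircraft, SeatNo}, {AirlineCode, FlightNo}, {Dest, FlightNo}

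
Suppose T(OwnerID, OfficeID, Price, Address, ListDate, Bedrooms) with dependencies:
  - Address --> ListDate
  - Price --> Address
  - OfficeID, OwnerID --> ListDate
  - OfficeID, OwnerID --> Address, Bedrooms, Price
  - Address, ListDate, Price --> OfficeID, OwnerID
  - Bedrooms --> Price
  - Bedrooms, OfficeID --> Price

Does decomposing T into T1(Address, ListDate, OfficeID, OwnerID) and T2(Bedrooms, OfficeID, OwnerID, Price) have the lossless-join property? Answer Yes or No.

Common attributes: {OfficeID, OwnerID}; their closure is {Address, Bedrooms, ListDate, OfficeID, OwnerID, Price}.
Since T1 ⊆ {Address, Bedrooms, ListDate, OfficeID, OwnerID, Price}, the intersection is a superkey of T1; the decomposition is lossless.

Yes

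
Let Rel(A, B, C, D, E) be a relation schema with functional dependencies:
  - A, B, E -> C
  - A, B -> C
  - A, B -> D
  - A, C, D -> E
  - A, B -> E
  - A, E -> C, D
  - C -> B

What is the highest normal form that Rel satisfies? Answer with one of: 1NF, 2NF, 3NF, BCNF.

Candidate keys: {A, B}, {A, C}, {A, E}. Prime attributes: {A, B, C, E}.
For C -> B we have {C}⁺ = {B, C}; {C} is not a superkey, so BCNF fails.
But every attribute on its right side ({B}) is prime, and the same holds for every other non-superkey FD, so 3NF still holds.

3NF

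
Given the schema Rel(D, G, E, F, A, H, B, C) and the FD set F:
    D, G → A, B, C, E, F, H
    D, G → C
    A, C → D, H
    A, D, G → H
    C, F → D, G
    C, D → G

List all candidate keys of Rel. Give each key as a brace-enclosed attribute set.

{A, C}⁺ = {A, B, C, D, E, F, G, H}, which is every attribute, so {A, C} is a candidate key.
{C, D}⁺ = {A, B, C, D, E, F, G, H}, which is every attribute, so {C, D} is a candidate key.
{C, F}⁺ = {A, B, C, D, E, F, G, H}, which is every attribute, so {C, F} is a candidate key.
{D, G}⁺ = {A, B, C, D, E, F, G, H}, which is every attribute, so {D, G} is a candidate key.
Any other superkey properly contains one of these, so there are no further candidate keys.

{A, C}, {C, D}, {C, F}, {D, G}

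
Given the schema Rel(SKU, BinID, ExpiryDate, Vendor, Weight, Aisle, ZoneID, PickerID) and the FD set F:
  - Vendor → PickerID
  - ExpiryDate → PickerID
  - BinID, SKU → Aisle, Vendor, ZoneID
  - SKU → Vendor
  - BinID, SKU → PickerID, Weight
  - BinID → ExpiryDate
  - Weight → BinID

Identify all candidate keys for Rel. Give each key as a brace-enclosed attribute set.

{BinID, SKU}, {SKU, Weight}

No FD produces {SKU}, so it must be in every candidate key.
Closure of {BinID, SKU} is {Aisle, BinID, ExpiryDate, PickerID, SKU, Vendor, Weight, ZoneID}, the whole schema; {BinID, SKU} is a candidate key.
Closure of {SKU, Weight} is {Aisle, BinID, ExpiryDate, PickerID, SKU, Vendor, Weight, ZoneID}, the whole schema; {SKU, Weight} is a candidate key.
Any other superkey properly contains one of these, so there are no further candidate keys.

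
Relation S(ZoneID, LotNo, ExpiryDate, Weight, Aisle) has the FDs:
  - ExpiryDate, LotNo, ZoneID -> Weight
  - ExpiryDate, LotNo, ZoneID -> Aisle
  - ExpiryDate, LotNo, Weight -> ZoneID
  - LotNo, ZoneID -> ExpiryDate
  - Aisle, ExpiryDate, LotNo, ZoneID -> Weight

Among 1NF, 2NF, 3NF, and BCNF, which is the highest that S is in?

Candidate keys: {ExpiryDate, LotNo, Weight}, {LotNo, ZoneID}. Prime attributes: {ExpiryDate, LotNo, Weight, ZoneID}.
Each dependency's left side is a superkey — BCNF holds.

BCNF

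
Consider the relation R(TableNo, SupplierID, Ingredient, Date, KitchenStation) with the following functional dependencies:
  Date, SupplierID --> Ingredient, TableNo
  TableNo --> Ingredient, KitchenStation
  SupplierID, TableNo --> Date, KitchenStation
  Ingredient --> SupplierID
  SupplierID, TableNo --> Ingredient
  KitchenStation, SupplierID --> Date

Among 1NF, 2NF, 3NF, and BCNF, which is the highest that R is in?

3NF

Candidate keys: {Date, Ingredient}, {Date, SupplierID}, {Ingredient, KitchenStation}, {KitchenStation, SupplierID}, {TableNo}. Prime attributes: {Date, Ingredient, KitchenStation, SupplierID, TableNo}.
Ingredient --> SupplierID: {Ingredient}⁺ = {Ingredient, SupplierID}, which is not all of the attributes, so the left side is not a superkey — BCNF is violated.
But every attribute on its right side ({SupplierID}) is prime, and the same holds for every other non-superkey FD, so 3NF still holds.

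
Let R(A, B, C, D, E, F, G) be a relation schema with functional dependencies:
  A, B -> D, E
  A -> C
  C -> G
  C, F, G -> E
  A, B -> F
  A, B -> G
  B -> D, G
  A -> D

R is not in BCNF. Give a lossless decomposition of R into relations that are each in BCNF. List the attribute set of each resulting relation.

{A, B, F}; {A, C, D}; {A, E, F}; {C, G}

Candidate key of the original relation: {A, B}.
{A, B, C, D, E, F, G}: {A} determines {A, C, D, G} here but is not a superkey — split on A -> C, D, G, giving {A, C, D, G} and {A, B, E, F}.
{A, C, D, G}: {C} determines {C, G} here but is not a superkey — split on C -> G, giving {C, G} and {A, C, D}.
{C, G}: every determinant is a superkey — BCNF.
{A, C, D}: every determinant is a superkey — BCNF.
{A, B, E, F}: {A, F} determines {A, E, F} here but is not a superkey — split on A, F -> E, giving {A, E, F} and {A, B, F}.
{A, E, F}: every determinant is a superkey — BCNF.
{A, B, F}: every determinant is a superkey — BCNF.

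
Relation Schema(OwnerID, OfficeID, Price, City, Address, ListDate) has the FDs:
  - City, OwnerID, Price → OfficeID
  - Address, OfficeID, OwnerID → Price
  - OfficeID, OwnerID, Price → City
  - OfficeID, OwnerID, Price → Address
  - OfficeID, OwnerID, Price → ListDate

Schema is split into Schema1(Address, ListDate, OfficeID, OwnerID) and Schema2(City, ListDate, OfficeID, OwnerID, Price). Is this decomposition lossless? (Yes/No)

No

The shared attributes are {ListDate, OfficeID, OwnerID} and {ListDate, OfficeID, OwnerID}⁺ = {ListDate, OfficeID, OwnerID}.
Neither Schema1 nor Schema2 is contained in that closure, so the decomposition is lossy.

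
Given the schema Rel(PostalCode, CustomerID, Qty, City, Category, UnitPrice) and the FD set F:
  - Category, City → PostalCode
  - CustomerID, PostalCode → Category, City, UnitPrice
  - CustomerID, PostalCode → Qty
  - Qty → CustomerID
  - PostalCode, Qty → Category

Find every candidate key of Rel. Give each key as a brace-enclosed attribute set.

{Category, City, CustomerID}, {Category, City, Qty}, {CustomerID, PostalCode}, {PostalCode, Qty}

{CustomerID, PostalCode} is a candidate key since {CustomerID, PostalCode}⁺ = {Category, City, CustomerID, PostalCode, Qty, UnitPrice} covers every attribute.
{PostalCode, Qty} is a candidate key since {PostalCode, Qty}⁺ = {Category, City, CustomerID, PostalCode, Qty, UnitPrice} covers every attribute.
{Category, City, CustomerID} is a candidate key since {Category, City, CustomerID}⁺ = {Category, City, CustomerID, PostalCode, Qty, UnitPrice} covers every attribute.
{Category, City, Qty} is a candidate key since {Category, City, Qty}⁺ = {Category, City, CustomerID, PostalCode, Qty, UnitPrice} covers every attribute.
Any other superkey properly contains one of these, so there are no further candidate keys.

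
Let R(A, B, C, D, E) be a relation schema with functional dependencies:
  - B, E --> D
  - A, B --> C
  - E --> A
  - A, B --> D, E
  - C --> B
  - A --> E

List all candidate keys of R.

{A, B}, {A, C}, {B, E}, {C, E}

{A, B}⁺ = {A, B, C, D, E} — all of the relation — so {A, B} is a candidate key.
{A, C}⁺ = {A, B, C, D, E} — all of the relation — so {A, C} is a candidate key.
{B, E}⁺ = {A, B, C, D, E} — all of the relation — so {B, E} is a candidate key.
{C, E}⁺ = {A, B, C, D, E} — all of the relation — so {C, E} is a candidate key.
No proper subset of any of these is a key, and no other minimal superkey exists.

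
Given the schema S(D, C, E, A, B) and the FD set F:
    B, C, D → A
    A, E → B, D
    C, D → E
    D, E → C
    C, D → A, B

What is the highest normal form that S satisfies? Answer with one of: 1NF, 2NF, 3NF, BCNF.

BCNF

Candidate keys: {A, E}, {C, D}, {D, E}. Prime attributes: {A, C, D, E}.
Every FD has a superkey on the left, so the relation is in BCNF.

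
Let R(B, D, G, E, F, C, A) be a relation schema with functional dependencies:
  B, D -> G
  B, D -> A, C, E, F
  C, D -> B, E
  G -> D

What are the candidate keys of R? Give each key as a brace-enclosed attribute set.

{B, D}, {B, G}, {C, D}, {C, G}

{B, D}⁺ = {A, B, C, D, E, F, G} — all of the relation — so {B, D} is a candidate key.
{B, G}⁺ = {A, B, C, D, E, F, G} — all of the relation — so {B, G} is a candidate key.
{C, D}⁺ = {A, B, C, D, E, F, G} — all of the relation — so {C, D} is a candidate key.
{C, G}⁺ = {A, B, C, D, E, F, G} — all of the relation — so {C, G} is a candidate key.
Any other superkey properly contains one of these, so there are no further candidate keys.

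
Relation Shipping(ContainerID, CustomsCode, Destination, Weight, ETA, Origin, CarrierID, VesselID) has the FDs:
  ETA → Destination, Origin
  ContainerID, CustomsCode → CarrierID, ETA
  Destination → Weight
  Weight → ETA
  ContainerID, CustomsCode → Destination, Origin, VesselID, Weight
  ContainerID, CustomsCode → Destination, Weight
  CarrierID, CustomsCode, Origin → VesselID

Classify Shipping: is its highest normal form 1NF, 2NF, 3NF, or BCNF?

2NF

Candidate key: {ContainerID, CustomsCode}. Prime attributes: {ContainerID, CustomsCode}.
ETA → Destination, Origin: {ETA}⁺ = {Destination, ETA, Origin, Weight}, which is not all of the attributes, so the left side is not a superkey — BCNF is violated.
ETA → Destination, Origin determines the non-prime attributes {Destination, Origin} from a non-superkey — 3NF is violated.
No non-prime attribute depends on a proper subset of any candidate key, so 2NF holds.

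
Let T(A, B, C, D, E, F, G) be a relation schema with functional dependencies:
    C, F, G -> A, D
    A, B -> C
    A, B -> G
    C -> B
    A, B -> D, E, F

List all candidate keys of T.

Closure of {A, B} is {A, B, C, D, E, F, G}, the whole schema; {A, B} is a candidate key.
Closure of {A, C} is {A, B, C, D, E, F, G}, the whole schema; {A, C} is a candidate key.
Closure of {C, F, G} is {A, B, C, D, E, F, G}, the whole schema; {C, F, G} is a candidate key.
These are minimal and exhaustive — every other superkey contains one of them.

{A, B}, {A, C}, {C, F, G}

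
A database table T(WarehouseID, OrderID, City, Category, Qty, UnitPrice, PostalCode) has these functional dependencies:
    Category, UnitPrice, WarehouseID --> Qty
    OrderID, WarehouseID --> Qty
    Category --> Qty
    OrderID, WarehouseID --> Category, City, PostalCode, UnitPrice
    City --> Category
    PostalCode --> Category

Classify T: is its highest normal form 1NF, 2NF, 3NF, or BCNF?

Candidate key: {OrderID, WarehouseID}. Prime attributes: {OrderID, WarehouseID}.
For Category, UnitPrice, WarehouseID --> Qty we have {Category, UnitPrice, WarehouseID}⁺ = {Category, Qty, UnitPrice, WarehouseID}; {Category, UnitPrice, WarehouseID} is not a superkey, so BCNF fails.
Category, UnitPrice, WarehouseID --> Qty has non-prime {Qty} on the right and a non-superkey on the left, so 3NF fails.
No non-prime attribute depends on a proper subset of any candidate key, so 2NF holds.

2NF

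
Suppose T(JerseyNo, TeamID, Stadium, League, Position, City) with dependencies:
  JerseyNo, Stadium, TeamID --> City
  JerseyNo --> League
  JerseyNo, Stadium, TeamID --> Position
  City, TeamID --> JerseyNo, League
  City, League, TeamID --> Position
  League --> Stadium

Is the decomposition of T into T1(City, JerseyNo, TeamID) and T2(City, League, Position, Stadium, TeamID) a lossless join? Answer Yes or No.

The shared attributes are {City, TeamID} and {City, TeamID}⁺ = {City, JerseyNo, League, Position, Stadium, TeamID}.
Since T1 ⊆ {City, JerseyNo, League, Position, Stadium, TeamID}, the intersection is a superkey of T1; the decomposition is lossless.

Yes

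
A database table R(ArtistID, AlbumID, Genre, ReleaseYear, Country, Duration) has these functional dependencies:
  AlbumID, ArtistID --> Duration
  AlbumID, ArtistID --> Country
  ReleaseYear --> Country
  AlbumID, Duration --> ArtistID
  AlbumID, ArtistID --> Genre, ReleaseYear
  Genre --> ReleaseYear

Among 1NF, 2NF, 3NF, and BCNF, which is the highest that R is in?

2NF

Candidate keys: {AlbumID, ArtistID}, {AlbumID, Duration}. Prime attributes: {AlbumID, ArtistID, Duration}.
ReleaseYear --> Country: {ReleaseYear}⁺ = {Country, ReleaseYear}, which is not all of the attributes, so the left side is not a superkey — BCNF is violated.
ReleaseYear --> Country determines the non-prime attribute {Country} from a non-superkey — 3NF is violated.
No proper subset of a key has a non-prime attribute in its closure, so there is no partial dependency; 2NF holds.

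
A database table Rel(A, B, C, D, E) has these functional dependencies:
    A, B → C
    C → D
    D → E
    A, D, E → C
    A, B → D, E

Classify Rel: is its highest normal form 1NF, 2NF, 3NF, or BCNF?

Candidate key: {A, B}. Prime attributes: {A, B}.
C → D breaks BCNF: {C}⁺ = {C, D, E}, so {C} is not a superkey.
C → D has non-prime {D} on the right and a non-superkey on the left, so 3NF fails.
No proper subset of a key has a non-prime attribute in its closure, so there is no partial dependency; 2NF holds.

2NF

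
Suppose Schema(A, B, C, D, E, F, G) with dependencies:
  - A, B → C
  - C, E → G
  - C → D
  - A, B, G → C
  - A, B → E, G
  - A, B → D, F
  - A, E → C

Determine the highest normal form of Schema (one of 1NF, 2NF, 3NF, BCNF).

2NF

Candidate key: {A, B}. Prime attributes: {A, B}.
C, E → G breaks BCNF: {C, E}⁺ = {C, D, E, G}, so {C, E} is not a superkey.
Because {G} is non-prime and the left side of C, E → G is not a superkey, the relation is not in 3NF.
No non-prime attribute depends on a proper subset of any candidate key, so 2NF holds.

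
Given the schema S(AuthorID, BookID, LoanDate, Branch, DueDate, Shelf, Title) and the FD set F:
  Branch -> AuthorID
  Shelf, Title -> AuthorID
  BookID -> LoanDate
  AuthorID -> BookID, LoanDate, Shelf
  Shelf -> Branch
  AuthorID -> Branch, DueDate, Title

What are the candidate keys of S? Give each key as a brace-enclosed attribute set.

{AuthorID}, {Branch}, {Shelf}

{AuthorID}⁺ = {AuthorID, BookID, Branch, DueDate, LoanDate, Shelf, Title}, which is every attribute, so {AuthorID} is a candidate key.
{Branch}⁺ = {AuthorID, BookID, Branch, DueDate, LoanDate, Shelf, Title}, which is every attribute, so {Branch} is a candidate key.
{Shelf}⁺ = {AuthorID, BookID, Branch, DueDate, LoanDate, Shelf, Title}, which is every attribute, so {Shelf} is a candidate key.
Any other superkey properly contains one of these, so there are no further candidate keys.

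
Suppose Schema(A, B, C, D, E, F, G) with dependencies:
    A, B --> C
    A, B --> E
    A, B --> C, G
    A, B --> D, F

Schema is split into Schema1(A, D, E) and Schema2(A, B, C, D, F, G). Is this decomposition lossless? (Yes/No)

Schema1 ∩ Schema2 = {A, D}; its closure under F is {A, D}.
Neither Schema1 nor Schema2 is contained in that closure, so the decomposition is lossy.

No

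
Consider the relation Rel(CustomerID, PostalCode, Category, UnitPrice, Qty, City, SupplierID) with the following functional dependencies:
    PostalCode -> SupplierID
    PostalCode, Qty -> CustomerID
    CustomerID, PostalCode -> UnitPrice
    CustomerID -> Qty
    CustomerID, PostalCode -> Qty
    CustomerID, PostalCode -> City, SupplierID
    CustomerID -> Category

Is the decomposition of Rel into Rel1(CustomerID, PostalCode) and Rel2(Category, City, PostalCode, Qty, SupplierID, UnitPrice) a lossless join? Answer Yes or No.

Rel1 ∩ Rel2 = {PostalCode}; its closure under F is {PostalCode, SupplierID}.
The closure covers neither Rel1 nor Rel2 entirely; the join is not lossless.

No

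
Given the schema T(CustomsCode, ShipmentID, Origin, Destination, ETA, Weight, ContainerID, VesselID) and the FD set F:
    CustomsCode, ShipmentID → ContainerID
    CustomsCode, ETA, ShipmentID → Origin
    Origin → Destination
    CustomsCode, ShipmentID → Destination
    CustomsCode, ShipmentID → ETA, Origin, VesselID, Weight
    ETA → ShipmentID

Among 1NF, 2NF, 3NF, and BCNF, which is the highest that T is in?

2NF

Candidate keys: {CustomsCode, ETA}, {CustomsCode, ShipmentID}. Prime attributes: {CustomsCode, ETA, ShipmentID}.
For Origin → Destination we have {Origin}⁺ = {Destination, Origin}; {Origin} is not a superkey, so BCNF fails.
Origin → Destination has non-prime {Destination} on the right and a non-superkey on the left, so 3NF fails.
No non-prime attribute depends on a proper subset of any candidate key, so 2NF holds.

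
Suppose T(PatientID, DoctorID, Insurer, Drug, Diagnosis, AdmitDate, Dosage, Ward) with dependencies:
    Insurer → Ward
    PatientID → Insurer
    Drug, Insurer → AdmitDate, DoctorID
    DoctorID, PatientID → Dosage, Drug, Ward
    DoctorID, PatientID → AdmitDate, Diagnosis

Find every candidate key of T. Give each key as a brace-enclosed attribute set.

Attributes never on any right-hand side: {PatientID} — every candidate key must contain it.
{DoctorID, PatientID}⁺ = {AdmitDate, Diagnosis, DoctorID, Dosage, Drug, Insurer, PatientID, Ward} — all of the relation — so {DoctorID, PatientID} is a candidate key.
{Drug, PatientID}⁺ = {AdmitDate, Diagnosis, DoctorID, Dosage, Drug, Insurer, PatientID, Ward} — all of the relation — so {Drug, PatientID} is a candidate key.
Any other superkey properly contains one of these, so there are no further candidate keys.

{DoctorID, PatientID}, {Drug, PatientID}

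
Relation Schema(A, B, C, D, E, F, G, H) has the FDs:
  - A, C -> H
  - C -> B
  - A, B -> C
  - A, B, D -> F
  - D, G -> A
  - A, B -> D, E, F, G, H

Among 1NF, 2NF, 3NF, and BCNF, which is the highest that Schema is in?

Candidate keys: {A, B}, {A, C}, {B, D, G}, {C, D, G}. Prime attributes: {A, B, C, D, G}.
For C -> B we have {C}⁺ = {B, C}; {C} is not a superkey, so BCNF fails.
But every attribute on its right side ({B}) is prime, and the same holds for every other non-superkey FD, so 3NF still holds.

3NF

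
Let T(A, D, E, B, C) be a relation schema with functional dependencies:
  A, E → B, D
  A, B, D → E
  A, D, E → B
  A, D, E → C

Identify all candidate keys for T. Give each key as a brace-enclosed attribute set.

{A, B, D}, {A, E}

No FD produces {A}, so it must be in every candidate key.
{A, E}⁺ = {A, B, C, D, E} — all of the relation — so {A, E} is a candidate key.
{A, B, D}⁺ = {A, B, C, D, E} — all of the relation — so {A, B, D} is a candidate key.
These are minimal and exhaustive — every other superkey contains one of them.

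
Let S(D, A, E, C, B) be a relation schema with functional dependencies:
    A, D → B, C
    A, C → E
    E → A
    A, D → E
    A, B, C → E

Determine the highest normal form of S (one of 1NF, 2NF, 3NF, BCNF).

3NF

Candidate keys: {A, D}, {D, E}. Prime attributes: {A, D, E}.
A, C → E breaks BCNF: {A, C}⁺ = {A, C, E}, so {A, C} is not a superkey.
But every attribute on its right side ({E}) is prime, and the same holds for every other non-superkey FD, so 3NF still holds.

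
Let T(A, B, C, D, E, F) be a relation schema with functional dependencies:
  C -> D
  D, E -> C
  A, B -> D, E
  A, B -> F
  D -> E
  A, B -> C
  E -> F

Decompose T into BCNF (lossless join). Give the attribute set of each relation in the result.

Candidate key of the original relation: {A, B}.
In {A, B, C, D, E, F}, {C} is not a superkey ({C}⁺ restricted to this set is {C, D, E, F}), so split on C -> D, E, F into {C, D, E, F} and {A, B, C}.
In {C, D, E, F}, {E} is not a superkey ({E}⁺ restricted to this set is {E, F}), so split on E -> F into {E, F} and {C, D, E}.
{E, F} has no BCNF violation.
{C, D, E} has no BCNF violation.
{A, B, C} has no BCNF violation.

{A, B, C}; {C, D, E}; {E, F}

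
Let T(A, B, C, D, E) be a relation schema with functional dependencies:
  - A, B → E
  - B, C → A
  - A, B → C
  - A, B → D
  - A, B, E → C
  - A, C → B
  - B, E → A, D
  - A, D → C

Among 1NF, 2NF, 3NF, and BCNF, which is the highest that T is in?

BCNF

Candidate keys: {A, B}, {A, C}, {A, D}, {B, C}, {B, E}. Prime attributes: {A, B, C, D, E}.
The left-hand side of every FD is a superkey, so BCNF is satisfied.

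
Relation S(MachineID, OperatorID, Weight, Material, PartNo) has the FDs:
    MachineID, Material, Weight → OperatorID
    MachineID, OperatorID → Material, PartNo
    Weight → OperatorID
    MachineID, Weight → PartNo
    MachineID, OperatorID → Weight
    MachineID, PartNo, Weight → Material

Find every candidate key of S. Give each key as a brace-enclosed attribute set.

{MachineID, OperatorID}, {MachineID, Weight}

No FD produces {MachineID}, so it must be in every candidate key.
{MachineID, OperatorID} is a candidate key since {MachineID, OperatorID}⁺ = {MachineID, Material, OperatorID, PartNo, Weight} covers every attribute.
{MachineID, Weight} is a candidate key since {MachineID, Weight}⁺ = {MachineID, Material, OperatorID, PartNo, Weight} covers every attribute.
Any other superkey properly contains one of these, so there are no further candidate keys.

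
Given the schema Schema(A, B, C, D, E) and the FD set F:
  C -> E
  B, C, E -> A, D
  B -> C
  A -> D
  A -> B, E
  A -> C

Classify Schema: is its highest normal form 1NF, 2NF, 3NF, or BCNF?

2NF

Candidate keys: {A}, {B}. Prime attributes: {A, B}.
For C -> E we have {C}⁺ = {C, E}; {C} is not a superkey, so BCNF fails.
Because {E} is non-prime and the left side of C -> E is not a superkey, the relation is not in 3NF.
All keys have size 1, which rules out partial dependencies — 2NF is satisfied.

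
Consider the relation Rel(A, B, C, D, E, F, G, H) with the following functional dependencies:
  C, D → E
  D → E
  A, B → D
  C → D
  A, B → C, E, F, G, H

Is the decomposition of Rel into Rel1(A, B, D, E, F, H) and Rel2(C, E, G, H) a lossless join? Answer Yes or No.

No

Common attributes: {E, H}; their closure is {E, H}.
Rel1 ⊄ {E, H} and Rel2 ⊄ {E, H}, so the split is lossy.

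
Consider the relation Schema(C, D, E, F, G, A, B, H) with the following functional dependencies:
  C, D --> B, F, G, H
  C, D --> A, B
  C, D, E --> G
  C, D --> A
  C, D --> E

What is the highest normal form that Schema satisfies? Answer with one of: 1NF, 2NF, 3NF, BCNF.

Candidate key: {C, D}. Prime attributes: {C, D}.
Each dependency's left side is a superkey — BCNF holds.

BCNF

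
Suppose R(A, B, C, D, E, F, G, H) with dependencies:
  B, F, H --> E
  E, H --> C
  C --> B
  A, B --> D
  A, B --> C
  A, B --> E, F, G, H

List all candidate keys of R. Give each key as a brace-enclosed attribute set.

{A, B}, {A, C}, {A, E, H}

Attributes never on any right-hand side: {A} — every candidate key must contain it.
Closure of {A, B} is {A, B, C, D, E, F, G, H}, the whole schema; {A, B} is a candidate key.
Closure of {A, C} is {A, B, C, D, E, F, G, H}, the whole schema; {A, C} is a candidate key.
Closure of {A, E, H} is {A, B, C, D, E, F, G, H}, the whole schema; {A, E, H} is a candidate key.
No proper subset of any of these is a key, and no other minimal superkey exists.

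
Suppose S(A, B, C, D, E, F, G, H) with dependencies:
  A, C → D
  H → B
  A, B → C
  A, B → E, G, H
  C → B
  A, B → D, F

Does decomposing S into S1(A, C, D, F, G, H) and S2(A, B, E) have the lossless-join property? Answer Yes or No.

No

Common attributes: {A}; their closure is {A}.
Neither S1 nor S2 is contained in that closure, so the decomposition is lossy.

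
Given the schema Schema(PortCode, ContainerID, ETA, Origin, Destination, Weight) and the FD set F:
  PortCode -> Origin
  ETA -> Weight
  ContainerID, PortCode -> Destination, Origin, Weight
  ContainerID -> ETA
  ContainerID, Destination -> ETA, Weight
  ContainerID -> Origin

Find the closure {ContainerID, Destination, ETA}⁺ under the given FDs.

{ContainerID, Destination, ETA, Origin, Weight}

Start with {ContainerID, Destination, ETA}.
ETA -> Weight applies; add {Weight} → now {ContainerID, Destination, ETA, Weight}.
ContainerID -> Origin applies; add {Origin} → now {ContainerID, Destination, ETA, Origin, Weight}.
No further FD applies.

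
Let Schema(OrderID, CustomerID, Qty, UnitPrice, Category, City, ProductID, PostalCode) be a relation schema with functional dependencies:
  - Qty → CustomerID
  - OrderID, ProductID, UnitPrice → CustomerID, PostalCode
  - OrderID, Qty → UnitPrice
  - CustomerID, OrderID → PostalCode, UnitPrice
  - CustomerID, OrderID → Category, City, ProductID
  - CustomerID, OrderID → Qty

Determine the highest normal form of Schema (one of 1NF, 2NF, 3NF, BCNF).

3NF

Candidate keys: {CustomerID, OrderID}, {OrderID, ProductID, UnitPrice}, {OrderID, Qty}. Prime attributes: {CustomerID, OrderID, ProductID, Qty, UnitPrice}.
Qty → CustomerID breaks BCNF: {Qty}⁺ = {CustomerID, Qty}, so {Qty} is not a superkey.
Since {CustomerID} ⊆ prime attributes and every other non-superkey FD also has a prime right side, the schema is in 3NF.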